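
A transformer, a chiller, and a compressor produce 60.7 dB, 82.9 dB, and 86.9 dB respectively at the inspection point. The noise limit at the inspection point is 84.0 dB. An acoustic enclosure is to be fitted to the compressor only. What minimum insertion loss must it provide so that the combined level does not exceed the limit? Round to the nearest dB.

The untreated sources together contribute 10^(60.7/10) + 10^(82.9/10) = 1.962e+08, i.e. 82.93 dB.
To meet 84.0 dB overall, the treated compressor may contribute at most 10^(84.0/10) − 1.962e+08 = 5.503e+07, i.e. 77.41 dB.
So the compressor must be reduced from 86.9 to 77.41 dB: IL = 9.49 dB.

9 dB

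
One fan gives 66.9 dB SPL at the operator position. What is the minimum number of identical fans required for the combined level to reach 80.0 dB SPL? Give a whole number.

The shortfall is 80.0 − 66.9 = 13.1 dB, and N units add 10·log₁₀ N, so need 10·log₁₀ N ≥ 13.1.
N ≥ 10^(13.1/10) = 20.417, so N = 21.

21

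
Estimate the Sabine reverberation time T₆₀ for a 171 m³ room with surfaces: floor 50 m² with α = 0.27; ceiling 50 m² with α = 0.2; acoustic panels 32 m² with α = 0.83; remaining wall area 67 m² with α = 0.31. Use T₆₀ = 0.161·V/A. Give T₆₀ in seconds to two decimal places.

Total absorption A = 50·0.27 + 50·0.2 + 32·0.83 + 67·0.31 = 70.83 m² sabins.
T₆₀ = 0.161·V/A = 0.161·171/70.83 = 0.389 s.

0.39 s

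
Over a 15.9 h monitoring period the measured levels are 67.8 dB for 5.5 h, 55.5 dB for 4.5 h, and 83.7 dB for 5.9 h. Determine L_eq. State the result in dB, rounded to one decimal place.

79.5 dB

Weight each interval's intensity by its duration and average over T = 15.9 h:
Σ tᵢ·10^(Lᵢ/10) = 5.5·10^(67.8/10) + 4.5·10^(55.5/10) + 5.9·10^(83.7/10) = 1.418e+09.
L_eq = 10·log₁₀(1.418e+09/15.9) = 79.50 dB.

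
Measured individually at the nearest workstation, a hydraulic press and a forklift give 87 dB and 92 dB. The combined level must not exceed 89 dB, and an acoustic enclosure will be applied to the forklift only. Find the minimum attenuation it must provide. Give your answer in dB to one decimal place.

The untreated sources together contribute 10^(87/10) = 5.012e+08, i.e. 87.00 dB.
The limit corresponds to 10^(89/10) = 7.943e+08; subtracting the fixed part leaves 2.931e+08 for the forklift, i.e. 84.67 dB.
So the forklift must be reduced from 92 to 84.67 dB: IL = 7.33 dB.

7.3 dB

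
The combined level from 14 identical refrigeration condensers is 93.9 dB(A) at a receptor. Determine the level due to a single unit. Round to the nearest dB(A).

Dividing the total intensity by 14 lowers the level by 10·log₁₀ 14 = 11.461 dB: L₁ = 93.9 − 11.461.

82 dB(A)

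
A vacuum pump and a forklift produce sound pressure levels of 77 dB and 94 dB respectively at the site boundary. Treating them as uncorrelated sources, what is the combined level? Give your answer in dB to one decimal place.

94.1 dB

Incoherent sources combine by intensity addition: L_total = 10·log₁₀(Σ 10^(L_i/10)).
Σ 10^(L/10) = 10^(77/10) + 10^(94/10) = 2.562e+09.
L_total = 10·log₁₀(2.562e+09) = 94.09 dB.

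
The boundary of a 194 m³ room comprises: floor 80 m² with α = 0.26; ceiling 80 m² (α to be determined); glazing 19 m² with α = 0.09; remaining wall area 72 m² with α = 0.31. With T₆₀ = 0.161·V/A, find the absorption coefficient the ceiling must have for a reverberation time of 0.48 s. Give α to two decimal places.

0.25

From T₆₀ = 0.161·V/A, the target T₆₀ = 0.48 s needs A = 0.161·194/0.48 = 65.07 m².
Absorption from the other surfaces = 80·0.26 + 19·0.09 + 72·0.31 = 44.83 m², so the ceiling must supply 20.24 m² over 80 m².
α = 20.24/80 = 0.253.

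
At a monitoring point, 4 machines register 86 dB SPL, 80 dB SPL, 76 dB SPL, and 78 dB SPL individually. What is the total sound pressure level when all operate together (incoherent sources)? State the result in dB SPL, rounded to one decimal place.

For uncorrelated sources the intensities add, so convert each level to linear form, sum, and take 10·log₁₀ of the total.
Σ 10^(L/10) = 10^(86/10) + 10^(80/10) + 10^(76/10) + 10^(78/10) = 6.010e+08.
L_total = 10·log₁₀(6.010e+08) = 87.79 dB SPL.

87.8 dB SPL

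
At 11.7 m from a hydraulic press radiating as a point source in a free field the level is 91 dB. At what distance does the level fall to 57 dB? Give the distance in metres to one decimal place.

586.4 m

For a point source L₁ − L₂ = 20·log₁₀(r₂/r₁), so r₂ = r₁·10^((L₁−L₂)/20).
r₂ = 11.7·10^((91−57)/20) = 11.7·10^(34.0/20) = 586.39 m.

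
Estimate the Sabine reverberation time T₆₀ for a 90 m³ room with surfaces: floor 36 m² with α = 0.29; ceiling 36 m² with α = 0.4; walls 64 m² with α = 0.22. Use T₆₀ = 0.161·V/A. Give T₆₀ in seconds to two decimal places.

0.37 s

A = Σ Sᵢαᵢ = 36·0.29 + 36·0.4 + 64·0.22 = 38.92 m².
T₆₀ = 0.161·V/A = 0.161·90/38.92 = 0.372 s.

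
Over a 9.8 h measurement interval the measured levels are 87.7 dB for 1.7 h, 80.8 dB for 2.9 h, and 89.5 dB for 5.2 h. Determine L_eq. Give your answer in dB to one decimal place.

87.9 dB

L_eq = 10·log₁₀[(1/T)·Σ tᵢ·10^(Lᵢ/10)] with T = 9.8 h.
Σ tᵢ·10^(Lᵢ/10) = 1.7·10^(87.7/10) + 2.9·10^(80.8/10) + 5.2·10^(89.5/10) = 5.984e+09.
L_eq = 10·log₁₀(5.984e+09/9.8) = 87.86 dB.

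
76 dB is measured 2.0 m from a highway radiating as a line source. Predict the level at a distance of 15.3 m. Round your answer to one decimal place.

Line-source attenuation: ΔL = 10·log₁₀(r₂/r₁) = 10·log₁₀(15.3/2.0) = 8.837 dB.
L₂ = 76 − 10·log₁₀(15.3/2.0) = 76 − 8.837 = 67.16 dB.

67.2 dB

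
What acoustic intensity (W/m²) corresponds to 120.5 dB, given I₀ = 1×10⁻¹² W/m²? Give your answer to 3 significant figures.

1.12 W/m²

L = 10·log₁₀(I/I₀) ⇒ I = I₀·10^(L/10) = 10⁻¹² × 10^12.05.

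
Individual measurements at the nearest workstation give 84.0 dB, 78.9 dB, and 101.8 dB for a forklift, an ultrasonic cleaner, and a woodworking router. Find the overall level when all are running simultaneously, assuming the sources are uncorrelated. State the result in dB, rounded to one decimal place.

101.9 dB

For uncorrelated sources the intensities add, so convert each level to linear form, sum, and take 10·log₁₀ of the total.
Σ 10^(L/10) = 10^(84.0/10) + 10^(78.9/10) + 10^(101.8/10) = 1.546e+10.
L_total = 10·log₁₀(1.546e+10) = 101.89 dB.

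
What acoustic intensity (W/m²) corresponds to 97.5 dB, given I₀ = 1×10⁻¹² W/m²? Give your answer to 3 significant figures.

0.00562 W/m²

L = 10·log₁₀(I/I₀) ⇒ I = I₀·10^(L/10) = 10⁻¹² × 10^9.75.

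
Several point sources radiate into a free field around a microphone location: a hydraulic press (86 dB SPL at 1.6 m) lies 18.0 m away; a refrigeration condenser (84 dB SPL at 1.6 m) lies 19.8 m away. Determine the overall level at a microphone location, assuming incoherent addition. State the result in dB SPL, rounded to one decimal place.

Apply inverse-square spreading to bring every level to the receiver, then sum 10^(L/10).
hydraulic press: 86 − 20·log₁₀(18.0/1.6) = 86 − 21.02 = 64.98 dB SPL.
refrigeration condenser: 84 − 20·log₁₀(19.8/1.6) = 84 − 21.85 = 62.15 dB SPL.
Σ 10^(L/10) = 4.786e+06 → L_total = 10·log₁₀(4.786e+06) = 66.80 dB SPL.

66.8 dB SPL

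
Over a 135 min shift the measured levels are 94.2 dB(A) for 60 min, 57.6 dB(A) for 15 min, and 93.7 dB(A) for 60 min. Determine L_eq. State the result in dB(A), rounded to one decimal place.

93.4 dB(A)

Weight each interval's intensity by its duration and average over T = 135 min:
Σ tᵢ·10^(Lᵢ/10) = 60·10^(94.2/10) + 15·10^(57.6/10) + 60·10^(93.7/10) = 2.985e+11.
L_eq = 10·log₁₀(2.985e+11/135) = 93.45 dB(A).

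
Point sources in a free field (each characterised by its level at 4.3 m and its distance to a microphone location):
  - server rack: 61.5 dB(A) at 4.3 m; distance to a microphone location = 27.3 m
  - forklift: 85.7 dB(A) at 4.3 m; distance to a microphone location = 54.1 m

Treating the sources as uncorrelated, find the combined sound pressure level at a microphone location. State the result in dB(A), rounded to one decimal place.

63.8 dB(A)

First find each source's level at the receiver (point-source: −20·log₁₀(r/r_ref)), then combine on an intensity basis.
server rack: 61.5 − 20·log₁₀(27.3/4.3) = 61.5 − 16.05 = 45.45 dB(A).
forklift: 85.7 − 20·log₁₀(54.1/4.3) = 85.7 − 21.99 = 63.71 dB(A).
Σ 10^(L/10) = 2.382e+06 → L_total = 10·log₁₀(2.382e+06) = 63.77 dB(A).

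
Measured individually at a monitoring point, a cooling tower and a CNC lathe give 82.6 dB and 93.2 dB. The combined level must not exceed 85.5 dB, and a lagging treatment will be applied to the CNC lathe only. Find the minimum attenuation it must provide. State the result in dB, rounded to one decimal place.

10.8 dB

Everything except the CNC lathe sums to 10^(82.6/10) = 1.820e+08 in linear terms, 82.60 dB.
To meet 85.5 dB overall, the treated CNC lathe may contribute at most 10^(85.5/10) − 1.820e+08 = 1.728e+08, i.e. 82.38 dB.
Required insertion loss = 93.2 − 82.38 = 10.82 dB.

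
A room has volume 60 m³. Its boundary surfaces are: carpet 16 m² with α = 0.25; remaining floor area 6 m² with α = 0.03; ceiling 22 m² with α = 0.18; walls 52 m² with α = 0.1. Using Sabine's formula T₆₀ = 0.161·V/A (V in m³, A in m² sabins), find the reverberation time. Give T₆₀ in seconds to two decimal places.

Summing Sᵢαᵢ: 16·0.25 + 6·0.03 + 22·0.18 + 52·0.1 = 13.34 m².
T₆₀ = 0.161 × 60 / 13.34 = 0.724 s.

0.72 s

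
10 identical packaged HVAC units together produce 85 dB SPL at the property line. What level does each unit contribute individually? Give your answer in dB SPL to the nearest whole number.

75 dB SPL

For N identical incoherent sources L_total = L₁ + 10·log₁₀ N, so L₁ = 85 − 10·log₁₀(10) = 85 − 10.000.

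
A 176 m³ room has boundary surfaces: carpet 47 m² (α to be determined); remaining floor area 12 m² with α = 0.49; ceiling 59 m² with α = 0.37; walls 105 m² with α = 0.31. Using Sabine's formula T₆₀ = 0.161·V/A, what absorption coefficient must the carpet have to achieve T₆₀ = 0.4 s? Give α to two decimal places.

0.23

A = 0.161·V/T₆₀ = 0.161·176/0.4 = 70.84 m² sabins.
Absorption from the other surfaces = 12·0.49 + 59·0.37 + 105·0.31 = 60.26 m², so the carpet must supply 10.58 m² over 47 m².
α = 10.58/47 = 0.225.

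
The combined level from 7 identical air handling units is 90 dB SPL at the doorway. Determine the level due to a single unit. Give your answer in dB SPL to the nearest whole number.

7 equal contributions raise the level by 10·log₁₀ 7 = 8.451 dB, so each unit alone gives 90 − 8.451.

82 dB SPL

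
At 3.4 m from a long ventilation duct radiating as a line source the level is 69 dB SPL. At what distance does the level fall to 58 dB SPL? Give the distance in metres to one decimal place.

Line-source spreading drops the level by 10·log₁₀(r₂/r₁); inverting, r₂/r₁ = 10^(ΔL/10).
r₂ = 3.4·10^((69−58)/10) = 3.4·10^(11.0/10) = 42.80 m.

42.8 m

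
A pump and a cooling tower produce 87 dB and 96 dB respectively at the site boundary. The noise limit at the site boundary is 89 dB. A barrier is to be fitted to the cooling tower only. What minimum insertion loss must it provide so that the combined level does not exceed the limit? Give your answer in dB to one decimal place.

Fixed contribution from the other source: Σ 10^(L/10) = 10^(87/10) = 5.012e+08 (87.00 dB).
The limit corresponds to 10^(89/10) = 7.943e+08; subtracting the fixed part leaves 2.931e+08 for the cooling tower, i.e. 84.67 dB.
Required insertion loss = 96 − 84.67 = 11.33 dB.

11.3 dB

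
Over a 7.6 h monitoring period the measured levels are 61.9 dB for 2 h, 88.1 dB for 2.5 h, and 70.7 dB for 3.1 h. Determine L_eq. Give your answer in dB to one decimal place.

Weight each interval's intensity by its duration and average over T = 7.6 h:
Σ tᵢ·10^(Lᵢ/10) = 2·10^(61.9/10) + 2.5·10^(88.1/10) + 3.1·10^(70.7/10) = 1.654e+09.
L_eq = 10·log₁₀(1.654e+09/7.6) = 83.38 dB.

83.4 dB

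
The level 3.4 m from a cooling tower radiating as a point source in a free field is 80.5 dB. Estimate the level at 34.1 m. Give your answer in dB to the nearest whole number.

60 dB

Point-source attenuation: ΔL = 20·log₁₀(r₂/r₁) = 20·log₁₀(34.1/3.4) = 20.026 dB.
L₂ = 80.5 − 20·log₁₀(34.1/3.4) = 80.5 − 20.026 = 60.47 dB.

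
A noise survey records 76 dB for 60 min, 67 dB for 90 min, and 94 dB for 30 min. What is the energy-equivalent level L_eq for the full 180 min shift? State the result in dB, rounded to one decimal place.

86.4 dB

L_eq = 10·log₁₀[(1/T)·Σ tᵢ·10^(Lᵢ/10)] with T = 180 min.
Σ tᵢ·10^(Lᵢ/10) = 60·10^(76/10) + 90·10^(67/10) + 30·10^(94/10) = 7.820e+10.
L_eq = 10·log₁₀(7.820e+10/180) = 86.38 dB.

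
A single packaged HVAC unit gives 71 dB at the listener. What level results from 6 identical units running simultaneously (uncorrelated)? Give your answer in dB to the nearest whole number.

79 dB

With 6 equal, uncorrelated contributions the intensity is 6× that of one unit, giving a rise of 10·log₁₀ 6.
L_total = 71 + 10·log₁₀(6) = 71 + 7.782 = 78.78 dB.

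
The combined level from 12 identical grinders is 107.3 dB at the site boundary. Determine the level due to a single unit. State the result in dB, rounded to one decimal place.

96.5 dB

12 equal contributions raise the level by 10·log₁₀ 12 = 10.792 dB, so each unit alone gives 107.3 − 10.792.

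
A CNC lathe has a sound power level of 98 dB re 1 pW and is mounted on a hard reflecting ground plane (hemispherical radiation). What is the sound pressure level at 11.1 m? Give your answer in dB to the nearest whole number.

Free-field hemispherical radiation: L_p = L_w − 10·log₁₀(2π·r²), r = 11.1 m.
2π·r² = 774.2 m², 10·log₁₀ of that is 28.888 dB.
L_p = 98 − 28.888 = 69.11 dB.

69 dB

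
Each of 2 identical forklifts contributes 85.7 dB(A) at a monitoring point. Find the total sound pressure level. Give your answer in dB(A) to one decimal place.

88.7 dB(A)

N identical incoherent sources raise the level by 10·log₁₀ N.
L_total = 85.7 + 10·log₁₀(2) = 85.7 + 3.010 = 88.71 dB(A).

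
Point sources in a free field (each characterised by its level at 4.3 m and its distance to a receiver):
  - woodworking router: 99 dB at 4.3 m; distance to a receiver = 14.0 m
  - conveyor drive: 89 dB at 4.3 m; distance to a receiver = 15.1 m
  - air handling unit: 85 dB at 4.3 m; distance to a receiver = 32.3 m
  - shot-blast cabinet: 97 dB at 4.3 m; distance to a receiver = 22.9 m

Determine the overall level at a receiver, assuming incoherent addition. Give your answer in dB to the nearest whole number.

90 dB

First find each source's level at the receiver (point-source: −20·log₁₀(r/r_ref)), then combine on an intensity basis.
woodworking router: 99 − 20·log₁₀(14.0/4.3) = 99 − 10.25 = 88.75 dB.
conveyor drive: 89 − 20·log₁₀(15.1/4.3) = 89 − 10.91 = 78.09 dB.
air handling unit: 85 − 20·log₁₀(32.3/4.3) = 85 − 17.51 = 67.49 dB.
shot-blast cabinet: 97 − 20·log₁₀(22.9/4.3) = 97 − 14.53 = 82.47 dB.
Σ 10^(L/10) = 9.961e+08 → L_total = 10·log₁₀(9.961e+08) = 89.98 dB.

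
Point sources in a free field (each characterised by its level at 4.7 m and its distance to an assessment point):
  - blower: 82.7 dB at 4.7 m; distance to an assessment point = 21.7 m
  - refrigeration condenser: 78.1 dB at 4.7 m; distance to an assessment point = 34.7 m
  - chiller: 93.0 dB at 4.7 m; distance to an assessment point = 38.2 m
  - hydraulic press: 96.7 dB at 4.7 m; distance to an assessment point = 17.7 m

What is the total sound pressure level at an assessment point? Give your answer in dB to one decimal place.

Apply inverse-square spreading to bring every level to the receiver, then sum 10^(L/10).
blower: 82.7 − 20·log₁₀(21.7/4.7) = 82.7 − 13.29 = 69.41 dB.
refrigeration condenser: 78.1 − 20·log₁₀(34.7/4.7) = 78.1 − 17.36 = 60.74 dB.
chiller: 93.0 − 20·log₁₀(38.2/4.7) = 93.0 − 18.20 = 74.80 dB.
hydraulic press: 96.7 − 20·log₁₀(17.7/4.7) = 96.7 − 11.52 = 85.18 dB.
Σ 10^(L/10) = 3.699e+08 → L_total = 10·log₁₀(3.699e+08) = 85.68 dB.

85.7 dB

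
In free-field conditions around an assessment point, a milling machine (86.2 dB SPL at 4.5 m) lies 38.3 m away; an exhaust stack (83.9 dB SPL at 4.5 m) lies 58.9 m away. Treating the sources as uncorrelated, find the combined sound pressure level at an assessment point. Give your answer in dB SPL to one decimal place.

Apply inverse-square spreading to bring every level to the receiver, then sum 10^(L/10).
milling machine: 86.2 − 20·log₁₀(38.3/4.5) = 86.2 − 18.60 = 67.60 dB SPL.
exhaust stack: 83.9 − 20·log₁₀(58.9/4.5) = 83.9 − 22.34 = 61.56 dB SPL.
Σ 10^(L/10) = 7.188e+06 → L_total = 10·log₁₀(7.188e+06) = 68.57 dB SPL.

68.6 dB SPL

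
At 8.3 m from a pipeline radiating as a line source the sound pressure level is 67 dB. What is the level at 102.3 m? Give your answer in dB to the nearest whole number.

56 dB

Cylindrical spreading from a line source gives a 10·log₁₀(r₂/r₁) drop.
L₂ = 67 − 10·log₁₀(102.3/8.3) = 67 − 10.908 = 56.09 dB.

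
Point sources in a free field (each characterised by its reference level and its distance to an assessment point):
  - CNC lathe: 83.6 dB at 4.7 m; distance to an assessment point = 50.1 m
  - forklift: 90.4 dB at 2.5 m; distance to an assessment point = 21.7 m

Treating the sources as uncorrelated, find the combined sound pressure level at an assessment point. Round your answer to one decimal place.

72.2 dB

Apply inverse-square spreading to bring every level to the receiver, then sum 10^(L/10).
CNC lathe: 83.6 − 20·log₁₀(50.1/4.7) = 83.6 − 20.55 = 63.05 dB.
forklift: 90.4 − 20·log₁₀(21.7/2.5) = 90.4 − 18.77 = 71.63 dB.
Σ 10^(L/10) = 1.657e+07 → L_total = 10·log₁₀(1.657e+07) = 72.19 dB.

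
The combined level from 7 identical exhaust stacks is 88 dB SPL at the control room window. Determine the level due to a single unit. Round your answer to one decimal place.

79.5 dB SPL

For N identical incoherent sources L_total = L₁ + 10·log₁₀ N, so L₁ = 88 − 10·log₁₀(7) = 88 − 8.451.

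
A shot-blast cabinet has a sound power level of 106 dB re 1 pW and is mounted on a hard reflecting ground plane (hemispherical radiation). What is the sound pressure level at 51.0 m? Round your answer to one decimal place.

63.9 dB

L_p = L_w − 10·log₁₀(2π·r²) with r = 51.0 m.
2π·r² = 1.634e+04 m², 10·log₁₀ of that is 42.133 dB.
L_p = 106 − 42.133 = 63.87 dB.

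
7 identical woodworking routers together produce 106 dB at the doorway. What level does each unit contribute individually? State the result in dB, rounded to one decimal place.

97.5 dB

For N identical incoherent sources L_total = L₁ + 10·log₁₀ N, so L₁ = 106 − 10·log₁₀(7) = 106 − 8.451.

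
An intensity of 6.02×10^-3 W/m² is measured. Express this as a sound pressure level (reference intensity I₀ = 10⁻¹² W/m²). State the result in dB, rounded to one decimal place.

L = 10·log₁₀(I/I₀) = 10·log₁₀(6.02×10^-3/10⁻¹²) = 10·log₁₀(6.02×10^9).
L = 10·(0.7796 + 9) = 97.80 dB.

97.8 dB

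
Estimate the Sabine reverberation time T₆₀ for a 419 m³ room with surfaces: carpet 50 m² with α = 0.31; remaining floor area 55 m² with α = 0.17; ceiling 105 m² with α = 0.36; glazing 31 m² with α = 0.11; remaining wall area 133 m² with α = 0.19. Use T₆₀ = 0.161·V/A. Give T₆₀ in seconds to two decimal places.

0.74 s

Total absorption A = 50·0.31 + 55·0.17 + 105·0.36 + 31·0.11 + 133·0.19 = 91.33 m² sabins.
T₆₀ = 0.161·V/A = 0.161·419/91.33 = 0.739 s.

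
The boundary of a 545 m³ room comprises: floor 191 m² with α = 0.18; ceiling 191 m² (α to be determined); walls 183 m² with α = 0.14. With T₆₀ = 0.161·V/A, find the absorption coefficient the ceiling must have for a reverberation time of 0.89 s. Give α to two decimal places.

A = 0.161·V/T₆₀ = 0.161·545/0.89 = 98.59 m² sabins.
Absorption from the other surfaces = 191·0.18 + 183·0.14 = 60.00 m², so the ceiling must supply 38.59 m² over 191 m².
α = 38.59/191 = 0.202.

0.20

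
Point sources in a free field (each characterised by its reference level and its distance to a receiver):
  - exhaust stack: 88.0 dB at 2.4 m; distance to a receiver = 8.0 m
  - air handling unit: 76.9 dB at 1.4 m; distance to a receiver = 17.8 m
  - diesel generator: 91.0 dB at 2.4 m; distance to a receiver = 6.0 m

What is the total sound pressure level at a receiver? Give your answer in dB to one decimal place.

84.1 dB

Apply inverse-square spreading to bring every level to the receiver, then sum 10^(L/10).
exhaust stack: 88.0 − 20·log₁₀(8.0/2.4) = 88.0 − 10.46 = 77.54 dB.
air handling unit: 76.9 − 20·log₁₀(17.8/1.4) = 76.9 − 22.09 = 54.81 dB.
diesel generator: 91.0 − 20·log₁₀(6.0/2.4) = 91.0 − 7.96 = 83.04 dB.
Σ 10^(L/10) = 2.585e+08 → L_total = 10·log₁₀(2.585e+08) = 84.12 dB.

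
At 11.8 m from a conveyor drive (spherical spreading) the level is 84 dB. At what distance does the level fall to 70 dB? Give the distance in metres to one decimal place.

Point-source spreading drops the level by 20·log₁₀(r₂/r₁); inverting, r₂/r₁ = 10^(ΔL/20).
r₂ = 11.8·10^((84−70)/20) = 11.8·10^(14.0/20) = 59.14 m.

59.1 m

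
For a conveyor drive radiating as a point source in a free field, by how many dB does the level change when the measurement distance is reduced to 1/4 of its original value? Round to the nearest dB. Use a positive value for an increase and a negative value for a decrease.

With spherical spreading the level changes by −20·log₁₀(r₂/r₁).
ΔL = −20·log₁₀(0.25) = +12.04 dB.

+12 dB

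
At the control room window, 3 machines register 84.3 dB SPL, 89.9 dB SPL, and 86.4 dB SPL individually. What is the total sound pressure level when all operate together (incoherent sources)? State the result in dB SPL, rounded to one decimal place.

92.3 dB SPL

For uncorrelated sources the intensities add, so convert each level to linear form, sum, and take 10·log₁₀ of the total.
Σ 10^(L/10) = 10^(84.3/10) + 10^(89.9/10) + 10^(86.4/10) = 1.683e+09.
L_total = 10·log₁₀(1.683e+09) = 92.26 dB SPL.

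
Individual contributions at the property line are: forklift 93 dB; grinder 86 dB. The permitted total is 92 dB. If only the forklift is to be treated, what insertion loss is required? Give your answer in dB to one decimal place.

Fixed contribution from the other source: Σ 10^(L/10) = 10^(86/10) = 3.981e+08 (86.00 dB).
The limit corresponds to 10^(92/10) = 1.585e+09; subtracting the fixed part leaves 1.187e+09 for the forklift, i.e. 90.74 dB.
Required insertion loss = 93 − 90.74 = 2.26 dB.

2.3 dB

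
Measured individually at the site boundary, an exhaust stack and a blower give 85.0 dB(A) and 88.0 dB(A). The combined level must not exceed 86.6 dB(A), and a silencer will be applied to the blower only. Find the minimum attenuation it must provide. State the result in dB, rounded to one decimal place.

Fixed contribution from the other source: Σ 10^(L/10) = 10^(85.0/10) = 3.162e+08 (85.00 dB(A)).
The limit corresponds to 10^(86.6/10) = 4.571e+08; subtracting the fixed part leaves 1.409e+08 for the blower, i.e. 81.49 dB(A).
Required insertion loss = 88.0 − 81.49 = 6.51 dB.

6.5 dB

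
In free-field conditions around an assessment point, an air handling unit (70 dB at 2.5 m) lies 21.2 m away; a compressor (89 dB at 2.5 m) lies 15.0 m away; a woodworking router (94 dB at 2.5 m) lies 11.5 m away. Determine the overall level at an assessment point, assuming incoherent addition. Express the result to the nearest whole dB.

Propagate each source to the receiver with L = L_ref − 20·log₁₀(r/r_ref), then add intensities.
air handling unit: 70 − 20·log₁₀(21.2/2.5) = 70 − 18.57 = 51.43 dB.
compressor: 89 − 20·log₁₀(15.0/2.5) = 89 − 15.56 = 73.44 dB.
woodworking router: 94 − 20·log₁₀(11.5/2.5) = 94 − 13.26 = 80.74 dB.
Σ 10^(L/10) = 1.409e+08 → L_total = 10·log₁₀(1.409e+08) = 81.49 dB.

81 dB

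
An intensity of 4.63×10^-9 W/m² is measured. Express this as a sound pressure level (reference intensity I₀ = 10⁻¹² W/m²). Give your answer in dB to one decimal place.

36.7 dB

L = 10·log₁₀(I/I₀) = 10·log₁₀(4.63×10^-9/10⁻¹²) = 10·log₁₀(4.63×10^3).
L = 10·(0.6656 + 3) = 36.66 dB.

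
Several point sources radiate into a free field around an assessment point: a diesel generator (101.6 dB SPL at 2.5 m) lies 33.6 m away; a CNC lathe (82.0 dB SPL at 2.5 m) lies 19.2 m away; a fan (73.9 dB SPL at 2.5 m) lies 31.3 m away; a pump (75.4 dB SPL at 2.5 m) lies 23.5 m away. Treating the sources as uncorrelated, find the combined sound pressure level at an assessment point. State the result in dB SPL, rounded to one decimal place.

79.2 dB SPL

Apply inverse-square spreading to bring every level to the receiver, then sum 10^(L/10).
diesel generator: 101.6 − 20·log₁₀(33.6/2.5) = 101.6 − 22.57 = 79.03 dB SPL.
CNC lathe: 82.0 − 20·log₁₀(19.2/2.5) = 82.0 − 17.71 = 64.29 dB SPL.
fan: 73.9 − 20·log₁₀(31.3/2.5) = 73.9 − 21.95 = 51.95 dB SPL.
pump: 75.4 − 20·log₁₀(23.5/2.5) = 75.4 − 19.46 = 55.94 dB SPL.
Σ 10^(L/10) = 8.326e+07 → L_total = 10·log₁₀(8.326e+07) = 79.20 dB SPL.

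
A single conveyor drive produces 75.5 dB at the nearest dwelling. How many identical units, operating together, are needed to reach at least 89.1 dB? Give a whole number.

The shortfall is 89.1 − 75.5 = 13.6 dB, and N units add 10·log₁₀ N, so need 10·log₁₀ N ≥ 13.6.
N ≥ 10^(13.6/10) = 22.909, so N = 23.

23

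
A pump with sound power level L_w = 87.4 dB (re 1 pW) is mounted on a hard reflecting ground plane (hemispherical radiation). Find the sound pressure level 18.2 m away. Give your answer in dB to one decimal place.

54.2 dB

Free-field hemispherical radiation: L_p = L_w − 10·log₁₀(2π·r²), r = 18.2 m.
2π·r² = 2081 m², 10·log₁₀ of that is 33.183 dB.
L_p = 87.4 − 33.183 = 54.22 dB.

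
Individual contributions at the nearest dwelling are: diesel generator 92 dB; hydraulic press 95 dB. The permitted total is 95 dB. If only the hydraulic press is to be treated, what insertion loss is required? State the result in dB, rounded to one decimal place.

Everything except the hydraulic press sums to 10^(92/10) = 1.585e+09 in linear terms, 92.00 dB.
To meet 95 dB overall, the treated hydraulic press may contribute at most 10^(95/10) − 1.585e+09 = 1.577e+09, i.e. 91.98 dB.
Required insertion loss = 95 − 91.98 = 3.02 dB.

3.0 dB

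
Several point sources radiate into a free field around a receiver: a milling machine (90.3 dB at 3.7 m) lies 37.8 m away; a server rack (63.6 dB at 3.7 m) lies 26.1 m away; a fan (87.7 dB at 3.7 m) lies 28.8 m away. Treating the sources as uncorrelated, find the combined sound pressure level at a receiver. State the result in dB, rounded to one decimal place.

First find each source's level at the receiver (point-source: −20·log₁₀(r/r_ref)), then combine on an intensity basis.
milling machine: 90.3 − 20·log₁₀(37.8/3.7) = 90.3 − 20.19 = 70.11 dB.
server rack: 63.6 − 20·log₁₀(26.1/3.7) = 63.6 − 16.97 = 46.63 dB.
fan: 87.7 − 20·log₁₀(28.8/3.7) = 87.7 − 17.82 = 69.88 dB.
Σ 10^(L/10) = 2.003e+07 → L_total = 10·log₁₀(2.003e+07) = 73.02 dB.

73.0 dB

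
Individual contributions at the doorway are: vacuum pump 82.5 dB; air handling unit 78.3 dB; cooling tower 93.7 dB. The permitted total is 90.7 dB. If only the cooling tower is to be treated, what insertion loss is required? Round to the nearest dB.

4 dB

Everything except the cooling tower sums to 10^(82.5/10) + 10^(78.3/10) = 2.454e+08 in linear terms, 83.90 dB.
To meet 90.7 dB overall, the treated cooling tower may contribute at most 10^(90.7/10) − 2.454e+08 = 9.295e+08, i.e. 89.68 dB.
So the cooling tower must be reduced from 93.7 to 89.68 dB: IL = 4.02 dB.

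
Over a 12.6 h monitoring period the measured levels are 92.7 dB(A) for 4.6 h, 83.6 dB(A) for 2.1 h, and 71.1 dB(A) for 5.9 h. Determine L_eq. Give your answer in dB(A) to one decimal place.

88.6 dB(A)

The energy average is taken in the linear domain: L_eq = 10·log₁₀[(Σ tᵢ·10^(Lᵢ/10))/T], T = 12.6 h.
Σ tᵢ·10^(Lᵢ/10) = 4.6·10^(92.7/10) + 2.1·10^(83.6/10) + 5.9·10^(71.1/10) = 9.123e+09.
L_eq = 10·log₁₀(9.123e+09/12.6) = 88.60 dB(A).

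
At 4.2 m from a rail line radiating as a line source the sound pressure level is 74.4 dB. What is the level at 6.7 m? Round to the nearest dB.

Cylindrical spreading from a line source gives a 10·log₁₀(r₂/r₁) drop.
L₂ = 74.4 − 10·log₁₀(6.7/4.2) = 74.4 − 2.028 = 72.37 dB.

72 dB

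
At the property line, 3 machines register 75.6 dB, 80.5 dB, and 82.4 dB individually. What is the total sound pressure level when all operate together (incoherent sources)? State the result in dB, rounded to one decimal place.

85.1 dB

Incoherent sources combine by intensity addition: L_total = 10·log₁₀(Σ 10^(L_i/10)).
Σ 10^(L/10) = 10^(75.6/10) + 10^(80.5/10) + 10^(82.4/10) = 3.223e+08.
L_total = 10·log₁₀(3.223e+08) = 85.08 dB.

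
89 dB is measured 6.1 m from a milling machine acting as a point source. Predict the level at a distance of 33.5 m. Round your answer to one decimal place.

Point-source attenuation: ΔL = 20·log₁₀(r₂/r₁) = 20·log₁₀(33.5/6.1) = 14.794 dB.
L₂ = 89 − 20·log₁₀(33.5/6.1) = 89 − 14.794 = 74.21 dB.

74.2 dB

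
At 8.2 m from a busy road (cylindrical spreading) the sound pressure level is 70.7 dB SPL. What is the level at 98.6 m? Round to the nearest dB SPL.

For a line source, L₂ = L₁ − 10·log₁₀(r₂/r₁).
L₂ = 70.7 − 10·log₁₀(98.6/8.2) = 70.7 − 10.801 = 59.90 dB SPL.

60 dB SPL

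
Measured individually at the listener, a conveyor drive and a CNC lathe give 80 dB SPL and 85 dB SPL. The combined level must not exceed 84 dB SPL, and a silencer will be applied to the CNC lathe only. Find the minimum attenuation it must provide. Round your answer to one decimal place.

Everything except the CNC lathe sums to 10^(80/10) = 1.000e+08 in linear terms, 80.00 dB SPL.
The limit corresponds to 10^(84/10) = 2.512e+08; subtracting the fixed part leaves 1.512e+08 for the CNC lathe, i.e. 81.80 dB SPL.
Required insertion loss = 85 − 81.80 = 3.20 dB.

3.2 dB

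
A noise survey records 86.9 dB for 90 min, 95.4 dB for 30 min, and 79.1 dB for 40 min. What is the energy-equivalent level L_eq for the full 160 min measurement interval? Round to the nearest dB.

90 dB

Weight each interval's intensity by its duration and average over T = 160 min:
Σ tᵢ·10^(Lᵢ/10) = 90·10^(86.9/10) + 30·10^(95.4/10) + 40·10^(79.1/10) = 1.514e+11.
L_eq = 10·log₁₀(1.514e+11/160) = 89.76 dB.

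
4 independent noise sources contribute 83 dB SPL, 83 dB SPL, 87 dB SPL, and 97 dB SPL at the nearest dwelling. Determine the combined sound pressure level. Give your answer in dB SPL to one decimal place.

Incoherent sources combine by intensity addition: L_total = 10·log₁₀(Σ 10^(L_i/10)).
Σ 10^(L/10) = 10^(83/10) + 10^(83/10) + 10^(87/10) + 10^(97/10) = 5.912e+09.
L_total = 10·log₁₀(5.912e+09) = 97.72 dB SPL.

97.7 dB SPL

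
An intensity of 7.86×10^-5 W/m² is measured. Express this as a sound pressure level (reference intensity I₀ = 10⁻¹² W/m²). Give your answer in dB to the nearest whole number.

Dividing by I₀ shifts the exponent by 12: I/I₀ = 7.86×10^7.
L = 10·(0.8954 + 7) = 78.95 dB.

79 dB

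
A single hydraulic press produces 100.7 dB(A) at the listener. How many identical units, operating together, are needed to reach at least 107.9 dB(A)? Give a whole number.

6

The shortfall is 107.9 − 100.7 = 7.2 dB, and N units add 10·log₁₀ N, so need 10·log₁₀ N ≥ 7.2.
N ≥ 10^(7.2/10) = 5.248, so N = 6.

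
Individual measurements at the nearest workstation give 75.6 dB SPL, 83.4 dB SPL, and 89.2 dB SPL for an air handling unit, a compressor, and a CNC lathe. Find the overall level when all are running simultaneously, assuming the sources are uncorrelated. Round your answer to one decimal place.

90.4 dB SPL

For uncorrelated sources the intensities add, so convert each level to linear form, sum, and take 10·log₁₀ of the total.
Σ 10^(L/10) = 10^(75.6/10) + 10^(83.4/10) + 10^(89.2/10) = 1.087e+09.
L_total = 10·log₁₀(1.087e+09) = 90.36 dB SPL.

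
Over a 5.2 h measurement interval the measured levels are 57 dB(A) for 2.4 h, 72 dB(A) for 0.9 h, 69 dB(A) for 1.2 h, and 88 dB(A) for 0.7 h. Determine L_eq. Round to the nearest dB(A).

80 dB(A)

Weight each interval's intensity by its duration and average over T = 5.2 h:
Σ tᵢ·10^(Lᵢ/10) = 2.4·10^(57/10) + 0.9·10^(72/10) + 1.2·10^(69/10) + 0.7·10^(88/10) = 4.667e+08.
L_eq = 10·log₁₀(4.667e+08/5.2) = 79.53 dB(A).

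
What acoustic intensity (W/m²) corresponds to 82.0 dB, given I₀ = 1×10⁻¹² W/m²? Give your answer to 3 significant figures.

0.000158 W/m²

L = 10·log₁₀(I/I₀) ⇒ I = I₀·10^(L/10) = 10⁻¹² × 10^8.20.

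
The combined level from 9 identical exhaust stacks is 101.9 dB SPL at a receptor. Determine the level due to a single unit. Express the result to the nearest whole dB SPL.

Dividing the total intensity by 9 lowers the level by 10·log₁₀ 9 = 9.542 dB: L₁ = 101.9 − 9.542.

92 dB SPL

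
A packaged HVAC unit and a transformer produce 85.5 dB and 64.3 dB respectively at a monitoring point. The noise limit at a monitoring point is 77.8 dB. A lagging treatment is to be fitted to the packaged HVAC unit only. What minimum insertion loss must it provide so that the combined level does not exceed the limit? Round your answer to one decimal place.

7.9 dB

Fixed contribution from the other source: Σ 10^(L/10) = 10^(64.3/10) = 2.692e+06 (64.30 dB).
To meet 77.8 dB overall, the treated packaged HVAC unit may contribute at most 10^(77.8/10) − 2.692e+06 = 5.756e+07, i.e. 77.60 dB.
So the packaged HVAC unit must be reduced from 85.5 to 77.60 dB: IL = 7.90 dB.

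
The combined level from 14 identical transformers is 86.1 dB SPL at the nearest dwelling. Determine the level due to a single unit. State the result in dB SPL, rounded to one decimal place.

14 equal contributions raise the level by 10·log₁₀ 14 = 11.461 dB, so each unit alone gives 86.1 − 11.461.

74.6 dB SPL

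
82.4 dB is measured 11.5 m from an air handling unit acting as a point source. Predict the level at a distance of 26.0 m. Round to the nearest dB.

75 dB

Point-source attenuation: ΔL = 20·log₁₀(r₂/r₁) = 20·log₁₀(26.0/11.5) = 7.086 dB.
L₂ = 82.4 − 20·log₁₀(26.0/11.5) = 82.4 − 7.086 = 75.31 dB.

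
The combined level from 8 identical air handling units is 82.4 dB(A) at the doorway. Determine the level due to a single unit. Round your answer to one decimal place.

73.4 dB(A)

Dividing the total intensity by 8 lowers the level by 10·log₁₀ 8 = 9.031 dB: L₁ = 82.4 − 9.031.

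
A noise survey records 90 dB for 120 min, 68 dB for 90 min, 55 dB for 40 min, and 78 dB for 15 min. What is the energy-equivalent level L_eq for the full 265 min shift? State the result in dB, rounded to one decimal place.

Weight each interval's intensity by its duration and average over T = 265 min:
Σ tᵢ·10^(Lᵢ/10) = 120·10^(90/10) + 90·10^(68/10) + 40·10^(55/10) + 15·10^(78/10) = 1.215e+11.
L_eq = 10·log₁₀(1.215e+11/265) = 86.61 dB.

86.6 dB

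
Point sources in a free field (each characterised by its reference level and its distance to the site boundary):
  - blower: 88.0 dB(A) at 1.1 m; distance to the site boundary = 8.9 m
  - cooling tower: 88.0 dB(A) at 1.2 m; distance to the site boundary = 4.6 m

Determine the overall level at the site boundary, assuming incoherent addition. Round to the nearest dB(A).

77 dB(A)

Apply inverse-square spreading to bring every level to the receiver, then sum 10^(L/10).
blower: 88.0 − 20·log₁₀(8.9/1.1) = 88.0 − 18.16 = 69.84 dB(A).
cooling tower: 88.0 − 20·log₁₀(4.6/1.2) = 88.0 − 11.67 = 76.33 dB(A).
Σ 10^(L/10) = 5.258e+07 → L_total = 10·log₁₀(5.258e+07) = 77.21 dB(A).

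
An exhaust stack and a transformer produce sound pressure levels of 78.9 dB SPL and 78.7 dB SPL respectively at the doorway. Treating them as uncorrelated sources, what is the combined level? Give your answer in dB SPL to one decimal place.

81.8 dB SPL

For uncorrelated sources the intensities add, so convert each level to linear form, sum, and take 10·log₁₀ of the total.
Σ 10^(L/10) = 10^(78.9/10) + 10^(78.7/10) = 1.518e+08.
L_total = 10·log₁₀(1.518e+08) = 81.81 dB SPL.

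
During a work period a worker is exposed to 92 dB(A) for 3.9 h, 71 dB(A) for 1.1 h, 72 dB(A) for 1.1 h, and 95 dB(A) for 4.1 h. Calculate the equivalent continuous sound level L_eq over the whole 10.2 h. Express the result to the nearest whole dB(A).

The energy average is taken in the linear domain: L_eq = 10·log₁₀[(Σ tᵢ·10^(Lᵢ/10))/T], T = 10.2 h.
Σ tᵢ·10^(Lᵢ/10) = 3.9·10^(92/10) + 1.1·10^(71/10) + 1.1·10^(72/10) + 4.1·10^(95/10) = 1.918e+10.
L_eq = 10·log₁₀(1.918e+10/10.2) = 92.74 dB(A).

93 dB(A)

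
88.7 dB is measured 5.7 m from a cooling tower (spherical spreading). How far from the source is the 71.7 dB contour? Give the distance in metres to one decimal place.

Point-source spreading drops the level by 20·log₁₀(r₂/r₁); inverting, r₂/r₁ = 10^(ΔL/20).
r₂ = 5.7·10^((88.7−71.7)/20) = 5.7·10^(17.0/20) = 40.35 m.

40.4 m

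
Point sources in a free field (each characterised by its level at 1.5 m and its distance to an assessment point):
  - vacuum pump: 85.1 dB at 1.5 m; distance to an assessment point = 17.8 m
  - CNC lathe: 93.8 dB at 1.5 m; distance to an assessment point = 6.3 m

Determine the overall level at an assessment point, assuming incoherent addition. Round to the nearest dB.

Apply inverse-square spreading to bring every level to the receiver, then sum 10^(L/10).
vacuum pump: 85.1 − 20·log₁₀(17.8/1.5) = 85.1 − 21.49 = 63.61 dB.
CNC lathe: 93.8 − 20·log₁₀(6.3/1.5) = 93.8 − 12.46 = 81.34 dB.
Σ 10^(L/10) = 1.383e+08 → L_total = 10·log₁₀(1.383e+08) = 81.41 dB.

81 dB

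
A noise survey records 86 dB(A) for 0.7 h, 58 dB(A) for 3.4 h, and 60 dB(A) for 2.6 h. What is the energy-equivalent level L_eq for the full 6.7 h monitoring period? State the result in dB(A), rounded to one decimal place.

The energy average is taken in the linear domain: L_eq = 10·log₁₀[(Σ tᵢ·10^(Lᵢ/10))/T], T = 6.7 h.
Σ tᵢ·10^(Lᵢ/10) = 0.7·10^(86/10) + 3.4·10^(58/10) + 2.6·10^(60/10) = 2.834e+08.
L_eq = 10·log₁₀(2.834e+08/6.7) = 76.26 dB(A).

76.3 dB(A)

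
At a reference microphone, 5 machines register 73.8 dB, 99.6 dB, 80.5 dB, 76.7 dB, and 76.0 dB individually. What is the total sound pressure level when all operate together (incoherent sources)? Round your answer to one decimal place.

Incoherent sources combine by intensity addition: L_total = 10·log₁₀(Σ 10^(L_i/10)).
Σ 10^(L/10) = 10^(73.8/10) + 10^(99.6/10) + 10^(80.5/10) + 10^(76.7/10) + 10^(76.0/10) = 9.343e+09.
L_total = 10·log₁₀(9.343e+09) = 99.70 dB.

99.7 dB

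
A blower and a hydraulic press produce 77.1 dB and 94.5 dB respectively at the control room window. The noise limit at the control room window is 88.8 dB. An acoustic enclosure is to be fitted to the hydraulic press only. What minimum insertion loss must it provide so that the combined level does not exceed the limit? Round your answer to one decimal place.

Fixed contribution from the other source: Σ 10^(L/10) = 10^(77.1/10) = 5.129e+07 (77.10 dB).
To meet 88.8 dB overall, the treated hydraulic press may contribute at most 10^(88.8/10) − 5.129e+07 = 7.073e+08, i.e. 88.50 dB.
Required insertion loss = 94.5 − 88.50 = 6.00 dB.

6.0 dB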